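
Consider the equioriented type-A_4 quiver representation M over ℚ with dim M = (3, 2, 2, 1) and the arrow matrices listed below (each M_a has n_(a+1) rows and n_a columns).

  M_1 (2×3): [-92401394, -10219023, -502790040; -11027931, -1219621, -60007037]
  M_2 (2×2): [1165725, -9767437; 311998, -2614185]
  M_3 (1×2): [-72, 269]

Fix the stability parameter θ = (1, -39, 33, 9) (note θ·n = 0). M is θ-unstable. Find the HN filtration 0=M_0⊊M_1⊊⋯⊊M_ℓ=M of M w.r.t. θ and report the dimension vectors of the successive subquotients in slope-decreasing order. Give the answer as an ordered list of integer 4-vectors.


Via rank(M_{q-1}∘⋯∘M_p): M ≅ I[1,1], I[1,3], I[1,4].
μ_θ-semistable layers: μ^(1)=33; μ^(2)=21; μ^(3)=1; μ^(4)=-19

((0, 0, 1, 0); (0, 0, 1, 1); (1, 0, 0, 0); (2, 2, 0, 0))


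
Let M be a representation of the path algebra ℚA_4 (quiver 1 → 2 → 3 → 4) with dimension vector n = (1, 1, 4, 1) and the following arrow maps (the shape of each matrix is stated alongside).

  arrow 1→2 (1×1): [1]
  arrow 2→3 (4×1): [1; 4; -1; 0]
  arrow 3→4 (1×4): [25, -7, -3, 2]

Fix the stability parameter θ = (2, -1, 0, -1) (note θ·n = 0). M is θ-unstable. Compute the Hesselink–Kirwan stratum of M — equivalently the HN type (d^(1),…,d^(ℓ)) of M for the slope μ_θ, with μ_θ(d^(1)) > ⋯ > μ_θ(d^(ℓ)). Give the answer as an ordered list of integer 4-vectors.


Interval decomposition of M: I[1,3], I[3,3]^2, I[3,4].
HN type (ℓ=3): μ^(1)=1/3; μ^(2)=0; μ^(3)=-1/2

((1, 1, 1, 0); (0, 0, 2, 0); (0, 0, 1, 1))


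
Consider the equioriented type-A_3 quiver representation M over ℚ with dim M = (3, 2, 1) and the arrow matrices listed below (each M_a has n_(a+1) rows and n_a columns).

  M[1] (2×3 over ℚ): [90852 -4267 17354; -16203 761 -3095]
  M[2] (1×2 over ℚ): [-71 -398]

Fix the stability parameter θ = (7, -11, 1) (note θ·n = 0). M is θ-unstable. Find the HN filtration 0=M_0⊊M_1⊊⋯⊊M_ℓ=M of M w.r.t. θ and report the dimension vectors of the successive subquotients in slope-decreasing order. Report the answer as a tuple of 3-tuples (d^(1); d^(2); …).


Interval decomposition of M: I[1,1], I[1,2], I[1,3].
HN type (ℓ=3): μ^(1)=7; μ^(2)=1; μ^(3)=-2

((1, 0, 0); (0, 0, 1); (2, 2, 0))


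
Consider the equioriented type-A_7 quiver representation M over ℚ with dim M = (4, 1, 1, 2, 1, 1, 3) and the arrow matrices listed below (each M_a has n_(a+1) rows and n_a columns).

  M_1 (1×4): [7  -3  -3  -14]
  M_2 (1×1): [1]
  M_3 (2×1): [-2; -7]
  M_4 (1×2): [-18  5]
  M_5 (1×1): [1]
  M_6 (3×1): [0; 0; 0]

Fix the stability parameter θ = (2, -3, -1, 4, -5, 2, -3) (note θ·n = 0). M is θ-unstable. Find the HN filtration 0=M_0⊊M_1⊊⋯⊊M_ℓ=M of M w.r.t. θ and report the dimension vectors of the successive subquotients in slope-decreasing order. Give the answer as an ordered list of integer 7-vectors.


Interval decomposition of M: I[1,1]^3, I[1,6], I[4,4], I[7,7]^3.
HN type (ℓ=5): μ^(1)=4; μ^(2)=2; μ^(3)=-1/2; μ^(4)=-2/3; μ^(5)=-3

((0, 0, 0, 1, 0, 0, 0); (3, 0, 0, 0, 0, 1, 0); (0, 0, 0, 1, 1, 0, 0); (1, 1, 1, 0, 0, 0, 0); (0, 0, 0, 0, 0, 0, 3))


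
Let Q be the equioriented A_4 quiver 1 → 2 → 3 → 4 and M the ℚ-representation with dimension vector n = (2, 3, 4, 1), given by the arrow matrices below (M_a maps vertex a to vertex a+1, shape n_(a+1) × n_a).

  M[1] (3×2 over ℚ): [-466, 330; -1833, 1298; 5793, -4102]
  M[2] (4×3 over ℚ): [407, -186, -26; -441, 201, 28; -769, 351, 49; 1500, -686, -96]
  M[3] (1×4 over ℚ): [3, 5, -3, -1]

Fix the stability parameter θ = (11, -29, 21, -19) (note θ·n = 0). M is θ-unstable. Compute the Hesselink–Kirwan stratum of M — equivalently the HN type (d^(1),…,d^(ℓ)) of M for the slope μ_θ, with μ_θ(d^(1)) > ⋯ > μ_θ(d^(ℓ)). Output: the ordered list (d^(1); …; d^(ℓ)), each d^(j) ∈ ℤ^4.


Interval decomposition of M: I[1,3], I[1,4], I[2,3], I[3,3].
HN type (ℓ=4): μ^(1)=21; μ^(2)=1; μ^(3)=-9; μ^(4)=-29

((0, 0, 3, 0); (0, 0, 1, 1); (2, 2, 0, 0); (0, 1, 0, 0))


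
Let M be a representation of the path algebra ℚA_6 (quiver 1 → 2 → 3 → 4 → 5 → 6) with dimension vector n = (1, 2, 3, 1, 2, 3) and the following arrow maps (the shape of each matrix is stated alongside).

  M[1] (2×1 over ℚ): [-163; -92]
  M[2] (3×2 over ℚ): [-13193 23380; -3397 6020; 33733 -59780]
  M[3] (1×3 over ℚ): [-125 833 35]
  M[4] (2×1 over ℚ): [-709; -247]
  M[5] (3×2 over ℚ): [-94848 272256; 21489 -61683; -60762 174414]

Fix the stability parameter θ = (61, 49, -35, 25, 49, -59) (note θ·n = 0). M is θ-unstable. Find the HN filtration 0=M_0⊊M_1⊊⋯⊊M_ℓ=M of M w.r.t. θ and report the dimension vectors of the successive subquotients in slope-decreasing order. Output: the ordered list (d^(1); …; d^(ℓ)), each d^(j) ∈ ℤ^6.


Interval decomposition of M: I[1,5], I[2,2], I[3,3]^2, I[5,6], I[6,6]^2.
HN type (ℓ=5): μ^(1)=49; μ^(2)=25; μ^(3)=-5; μ^(4)=-35; μ^(5)=-59

((0, 1, 0, 0, 1, 0); (1, 1, 1, 1, 0, 0); (0, 0, 0, 0, 1, 1); (0, 0, 2, 0, 0, 0); (0, 0, 0, 0, 0, 2))


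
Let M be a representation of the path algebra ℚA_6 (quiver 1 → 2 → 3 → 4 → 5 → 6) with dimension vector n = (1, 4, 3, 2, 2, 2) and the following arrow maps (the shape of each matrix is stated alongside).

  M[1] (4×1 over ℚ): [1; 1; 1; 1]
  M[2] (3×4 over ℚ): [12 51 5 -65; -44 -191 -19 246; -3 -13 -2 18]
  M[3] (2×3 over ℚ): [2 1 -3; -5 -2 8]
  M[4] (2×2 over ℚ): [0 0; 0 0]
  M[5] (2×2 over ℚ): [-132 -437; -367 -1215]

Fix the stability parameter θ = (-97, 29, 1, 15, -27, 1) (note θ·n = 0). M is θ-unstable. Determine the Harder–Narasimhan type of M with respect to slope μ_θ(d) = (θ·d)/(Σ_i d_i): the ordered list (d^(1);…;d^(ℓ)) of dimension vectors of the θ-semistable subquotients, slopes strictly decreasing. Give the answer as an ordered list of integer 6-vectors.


Barcode: M ≅ I[1,4], I[2,2], I[2,3], I[2,4], I[5,6]^2. HN layers by μ_θ (5 steps, strictly decreasing):
  μ^(1)=29; μ^(2)=15; μ^(3)=1; μ^(4)=-27; μ^(5)=-97

((0, 1, 0, 0, 0, 0); (0, 3, 3, 2, 0, 0); (0, 0, 0, 0, 0, 2); (0, 0, 0, 0, 2, 0); (1, 0, 0, 0, 0, 0))


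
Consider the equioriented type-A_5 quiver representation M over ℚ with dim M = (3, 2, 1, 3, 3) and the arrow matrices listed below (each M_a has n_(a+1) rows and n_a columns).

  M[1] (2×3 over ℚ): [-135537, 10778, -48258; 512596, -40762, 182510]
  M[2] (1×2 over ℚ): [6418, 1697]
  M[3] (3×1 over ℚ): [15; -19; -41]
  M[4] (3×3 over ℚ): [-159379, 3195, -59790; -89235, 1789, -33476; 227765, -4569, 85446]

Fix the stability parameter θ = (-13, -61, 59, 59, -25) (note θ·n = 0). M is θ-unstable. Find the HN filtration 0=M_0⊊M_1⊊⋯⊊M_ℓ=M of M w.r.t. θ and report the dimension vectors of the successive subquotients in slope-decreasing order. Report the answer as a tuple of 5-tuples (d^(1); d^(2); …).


Via rank(M_{q-1}∘⋯∘M_p): M ≅ I[1,1], I[1,2], I[1,4], I[4,5]^2, I[5,5].
μ_θ-semistable layers: μ^(1)=59; μ^(2)=17; μ^(3)=-13; μ^(4)=-25; μ^(5)=-37

((0, 0, 1, 1, 0); (0, 0, 0, 2, 2); (1, 0, 0, 0, 0); (0, 0, 0, 0, 1); (2, 2, 0, 0, 0))


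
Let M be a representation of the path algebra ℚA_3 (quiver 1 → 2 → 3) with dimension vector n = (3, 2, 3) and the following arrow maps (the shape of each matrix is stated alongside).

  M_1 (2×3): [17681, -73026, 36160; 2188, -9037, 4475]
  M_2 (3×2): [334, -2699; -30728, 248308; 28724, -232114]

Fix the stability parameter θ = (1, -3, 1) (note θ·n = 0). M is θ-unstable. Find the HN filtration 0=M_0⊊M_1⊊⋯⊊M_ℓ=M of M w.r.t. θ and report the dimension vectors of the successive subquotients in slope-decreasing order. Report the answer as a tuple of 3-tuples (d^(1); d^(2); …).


Barcode: M ≅ I[1,1], I[1,2], I[1,3], I[3,3]^2. HN layers by μ_θ (2 steps, strictly decreasing):
  μ^(1)=1; μ^(2)=-1

((1, 0, 3); (2, 2, 0))


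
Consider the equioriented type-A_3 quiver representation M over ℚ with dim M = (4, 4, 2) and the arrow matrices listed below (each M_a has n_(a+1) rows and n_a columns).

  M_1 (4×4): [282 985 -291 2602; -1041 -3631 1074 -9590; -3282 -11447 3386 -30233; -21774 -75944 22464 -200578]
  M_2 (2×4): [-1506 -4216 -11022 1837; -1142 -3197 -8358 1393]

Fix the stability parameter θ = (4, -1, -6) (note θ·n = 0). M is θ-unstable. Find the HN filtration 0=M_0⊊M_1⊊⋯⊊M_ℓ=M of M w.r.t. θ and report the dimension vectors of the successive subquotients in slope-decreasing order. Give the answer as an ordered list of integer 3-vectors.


Interval decomposition of M: I[1,1], I[1,2], I[1,3]^2, I[2,2].
HN type (ℓ=3): μ^(1)=4; μ^(2)=3/2; μ^(3)=-1

((1, 0, 0); (1, 1, 0); (2, 3, 2))


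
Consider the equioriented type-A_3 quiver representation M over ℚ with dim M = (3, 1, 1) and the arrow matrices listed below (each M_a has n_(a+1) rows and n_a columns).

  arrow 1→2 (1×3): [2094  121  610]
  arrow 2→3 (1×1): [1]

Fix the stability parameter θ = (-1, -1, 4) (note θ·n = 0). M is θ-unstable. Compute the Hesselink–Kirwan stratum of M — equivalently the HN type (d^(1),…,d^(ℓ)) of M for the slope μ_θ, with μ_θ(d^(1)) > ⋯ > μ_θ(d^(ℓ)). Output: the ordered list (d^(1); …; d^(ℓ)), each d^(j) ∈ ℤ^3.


Via rank(M_{q-1}∘⋯∘M_p): M ≅ I[1,1]^2, I[1,3].
μ_θ-semistable layers: μ^(1)=4; μ^(2)=-1

((0, 0, 1); (3, 1, 0))


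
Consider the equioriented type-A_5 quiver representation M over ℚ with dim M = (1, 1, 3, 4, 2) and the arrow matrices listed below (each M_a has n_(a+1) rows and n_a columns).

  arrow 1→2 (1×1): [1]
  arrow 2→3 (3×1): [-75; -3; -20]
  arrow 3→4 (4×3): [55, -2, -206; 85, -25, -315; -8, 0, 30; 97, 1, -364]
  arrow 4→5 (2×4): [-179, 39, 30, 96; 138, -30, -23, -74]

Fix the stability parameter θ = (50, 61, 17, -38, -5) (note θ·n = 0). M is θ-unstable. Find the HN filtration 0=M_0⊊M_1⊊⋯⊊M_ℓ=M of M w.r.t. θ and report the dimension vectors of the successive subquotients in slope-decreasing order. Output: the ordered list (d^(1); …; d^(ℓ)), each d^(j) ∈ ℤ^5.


Interval decomposition of M: I[1,5], I[3,4], I[3,5], I[4,4].
HN type (ℓ=4): μ^(1)=17; μ^(2)=-5; μ^(3)=-21/2; μ^(4)=-38

((1, 1, 1, 1, 1); (0, 0, 0, 0, 1); (0, 0, 2, 2, 0); (0, 0, 0, 1, 0))


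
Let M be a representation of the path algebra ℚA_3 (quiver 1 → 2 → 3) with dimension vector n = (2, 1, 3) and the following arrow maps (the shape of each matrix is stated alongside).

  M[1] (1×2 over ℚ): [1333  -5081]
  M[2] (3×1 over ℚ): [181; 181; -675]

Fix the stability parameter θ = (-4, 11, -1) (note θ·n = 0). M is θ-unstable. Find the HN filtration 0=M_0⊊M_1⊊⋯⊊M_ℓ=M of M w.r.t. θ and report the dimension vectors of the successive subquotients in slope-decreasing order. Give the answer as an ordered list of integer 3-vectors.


Via rank(M_{q-1}∘⋯∘M_p): M ≅ I[1,1], I[1,3], I[3,3]^2.
μ_θ-semistable layers: μ^(1)=5; μ^(2)=-1; μ^(3)=-4

((0, 1, 1); (0, 0, 2); (2, 0, 0))


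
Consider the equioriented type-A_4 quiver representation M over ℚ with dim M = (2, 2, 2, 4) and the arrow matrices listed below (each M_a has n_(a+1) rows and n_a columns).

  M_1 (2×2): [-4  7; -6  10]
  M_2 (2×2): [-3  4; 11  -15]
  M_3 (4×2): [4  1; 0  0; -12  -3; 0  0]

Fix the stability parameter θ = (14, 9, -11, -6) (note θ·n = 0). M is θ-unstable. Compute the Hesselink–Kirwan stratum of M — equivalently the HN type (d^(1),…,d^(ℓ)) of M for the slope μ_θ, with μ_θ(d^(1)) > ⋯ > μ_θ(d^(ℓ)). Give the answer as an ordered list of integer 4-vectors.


Barcode: M ≅ I[1,3], I[1,4], I[4,4]^3. HN layers by μ_θ (3 steps, strictly decreasing):
  μ^(1)=4; μ^(2)=3/2; μ^(3)=-6

((1, 1, 1, 0); (1, 1, 1, 1); (0, 0, 0, 3))


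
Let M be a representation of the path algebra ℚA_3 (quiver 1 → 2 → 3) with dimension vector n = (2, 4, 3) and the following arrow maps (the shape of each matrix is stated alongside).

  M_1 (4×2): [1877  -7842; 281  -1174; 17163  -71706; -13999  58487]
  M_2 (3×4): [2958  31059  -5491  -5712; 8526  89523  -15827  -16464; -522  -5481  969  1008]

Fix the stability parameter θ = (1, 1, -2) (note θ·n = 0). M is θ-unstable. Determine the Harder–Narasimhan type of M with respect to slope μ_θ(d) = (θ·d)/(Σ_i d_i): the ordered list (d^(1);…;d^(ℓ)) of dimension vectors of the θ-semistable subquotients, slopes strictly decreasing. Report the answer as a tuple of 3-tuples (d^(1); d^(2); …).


Barcode: M ≅ I[1,2]^2, I[2,2], I[2,3], I[3,3]^2. HN layers by μ_θ (3 steps, strictly decreasing):
  μ^(1)=1; μ^(2)=-1/2; μ^(3)=-2

((2, 3, 0); (0, 1, 1); (0, 0, 2))


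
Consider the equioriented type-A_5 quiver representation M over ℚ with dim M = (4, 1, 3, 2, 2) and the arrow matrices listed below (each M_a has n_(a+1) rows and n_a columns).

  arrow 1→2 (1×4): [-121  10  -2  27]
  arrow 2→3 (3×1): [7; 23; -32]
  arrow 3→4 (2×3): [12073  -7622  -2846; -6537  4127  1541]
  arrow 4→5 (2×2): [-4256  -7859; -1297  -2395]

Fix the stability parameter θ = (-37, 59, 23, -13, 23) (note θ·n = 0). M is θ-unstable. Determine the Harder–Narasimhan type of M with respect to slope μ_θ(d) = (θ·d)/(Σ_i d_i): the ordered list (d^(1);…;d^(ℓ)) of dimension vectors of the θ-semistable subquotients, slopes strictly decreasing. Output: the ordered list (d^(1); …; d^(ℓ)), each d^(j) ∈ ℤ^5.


Via rank(M_{q-1}∘⋯∘M_p): M ≅ I[1,1]^3, I[1,5], I[3,3], I[3,5].
μ_θ-semistable layers: μ^(1)=23; μ^(2)=5; μ^(3)=-37

((0, 1, 2, 1, 2); (0, 0, 1, 1, 0); (4, 0, 0, 0, 0))


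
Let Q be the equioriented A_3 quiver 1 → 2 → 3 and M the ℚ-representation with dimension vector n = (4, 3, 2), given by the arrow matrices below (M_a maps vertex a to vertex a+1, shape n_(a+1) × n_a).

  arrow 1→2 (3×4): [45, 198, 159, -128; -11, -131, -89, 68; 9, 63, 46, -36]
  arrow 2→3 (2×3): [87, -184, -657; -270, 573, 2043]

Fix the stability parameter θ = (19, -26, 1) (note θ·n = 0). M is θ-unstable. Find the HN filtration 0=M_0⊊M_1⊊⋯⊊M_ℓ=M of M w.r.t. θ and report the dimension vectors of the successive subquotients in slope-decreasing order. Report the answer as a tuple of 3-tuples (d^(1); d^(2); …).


Via rank(M_{q-1}∘⋯∘M_p): M ≅ I[1,1], I[1,2], I[1,3]^2.
μ_θ-semistable layers: μ^(1)=19; μ^(2)=1; μ^(3)=-7/2

((1, 0, 0); (0, 0, 2); (3, 3, 0))


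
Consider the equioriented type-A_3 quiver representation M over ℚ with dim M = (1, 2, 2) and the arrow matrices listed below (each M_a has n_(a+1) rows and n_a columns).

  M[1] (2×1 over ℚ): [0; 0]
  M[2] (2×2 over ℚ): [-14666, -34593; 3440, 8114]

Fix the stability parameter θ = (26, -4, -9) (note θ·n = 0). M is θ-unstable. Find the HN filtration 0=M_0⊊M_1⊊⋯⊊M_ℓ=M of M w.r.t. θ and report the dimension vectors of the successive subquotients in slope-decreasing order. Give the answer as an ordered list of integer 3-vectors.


Interval decomposition of M: I[1,1], I[2,3]^2.
HN type (ℓ=2): μ^(1)=26; μ^(2)=-13/2

((1, 0, 0); (0, 2, 2))


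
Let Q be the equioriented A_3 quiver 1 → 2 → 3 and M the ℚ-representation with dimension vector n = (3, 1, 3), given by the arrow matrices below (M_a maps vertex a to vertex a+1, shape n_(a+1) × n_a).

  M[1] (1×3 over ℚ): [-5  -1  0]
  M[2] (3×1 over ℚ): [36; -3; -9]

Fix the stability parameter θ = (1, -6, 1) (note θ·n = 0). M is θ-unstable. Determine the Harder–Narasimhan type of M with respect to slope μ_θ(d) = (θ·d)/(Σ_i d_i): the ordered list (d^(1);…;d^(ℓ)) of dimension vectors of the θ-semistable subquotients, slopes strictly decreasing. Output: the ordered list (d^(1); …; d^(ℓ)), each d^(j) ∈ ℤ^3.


Interval decomposition of M: I[1,1]^2, I[1,3], I[3,3]^2.
HN type (ℓ=2): μ^(1)=1; μ^(2)=-5/2

((2, 0, 3); (1, 1, 0))


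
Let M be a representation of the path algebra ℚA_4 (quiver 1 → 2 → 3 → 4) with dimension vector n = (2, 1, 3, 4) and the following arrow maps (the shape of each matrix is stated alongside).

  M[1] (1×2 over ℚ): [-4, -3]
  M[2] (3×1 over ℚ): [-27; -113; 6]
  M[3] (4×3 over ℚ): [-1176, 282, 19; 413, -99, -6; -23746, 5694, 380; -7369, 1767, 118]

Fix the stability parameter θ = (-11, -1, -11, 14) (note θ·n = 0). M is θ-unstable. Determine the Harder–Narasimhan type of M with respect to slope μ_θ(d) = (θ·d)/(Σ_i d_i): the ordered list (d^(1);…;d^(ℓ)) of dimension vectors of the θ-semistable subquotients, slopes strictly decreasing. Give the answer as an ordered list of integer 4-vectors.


Via rank(M_{q-1}∘⋯∘M_p): M ≅ I[1,1], I[1,3], I[3,4]^2, I[4,4]^2.
μ_θ-semistable layers: μ^(1)=14; μ^(2)=-6; μ^(3)=-11

((0, 0, 0, 4); (0, 1, 1, 0); (2, 0, 2, 0))


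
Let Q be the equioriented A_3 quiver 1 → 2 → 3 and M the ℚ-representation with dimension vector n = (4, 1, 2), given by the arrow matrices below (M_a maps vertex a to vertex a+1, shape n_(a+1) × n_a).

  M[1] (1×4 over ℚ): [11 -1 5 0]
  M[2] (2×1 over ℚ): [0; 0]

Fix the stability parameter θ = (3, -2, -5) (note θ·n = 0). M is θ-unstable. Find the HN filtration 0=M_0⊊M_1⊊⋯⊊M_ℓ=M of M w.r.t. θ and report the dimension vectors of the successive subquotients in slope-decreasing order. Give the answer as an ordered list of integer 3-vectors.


Interval decomposition of M: I[1,1]^3, I[1,2], I[3,3]^2.
HN type (ℓ=3): μ^(1)=3; μ^(2)=1/2; μ^(3)=-5

((3, 0, 0); (1, 1, 0); (0, 0, 2))


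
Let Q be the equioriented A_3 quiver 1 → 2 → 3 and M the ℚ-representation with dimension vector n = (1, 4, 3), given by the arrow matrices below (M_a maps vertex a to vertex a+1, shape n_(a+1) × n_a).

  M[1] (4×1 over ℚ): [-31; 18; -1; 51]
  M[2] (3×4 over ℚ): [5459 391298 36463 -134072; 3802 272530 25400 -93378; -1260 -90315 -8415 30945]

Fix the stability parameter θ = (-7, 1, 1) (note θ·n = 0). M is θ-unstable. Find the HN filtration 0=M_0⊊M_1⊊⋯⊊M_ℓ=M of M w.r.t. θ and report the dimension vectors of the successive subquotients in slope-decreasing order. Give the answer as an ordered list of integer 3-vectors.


Barcode: M ≅ I[1,2], I[2,2], I[2,3]^2, I[3,3]. HN layers by μ_θ (2 steps, strictly decreasing):
  μ^(1)=1; μ^(2)=-7

((0, 4, 3); (1, 0, 0))


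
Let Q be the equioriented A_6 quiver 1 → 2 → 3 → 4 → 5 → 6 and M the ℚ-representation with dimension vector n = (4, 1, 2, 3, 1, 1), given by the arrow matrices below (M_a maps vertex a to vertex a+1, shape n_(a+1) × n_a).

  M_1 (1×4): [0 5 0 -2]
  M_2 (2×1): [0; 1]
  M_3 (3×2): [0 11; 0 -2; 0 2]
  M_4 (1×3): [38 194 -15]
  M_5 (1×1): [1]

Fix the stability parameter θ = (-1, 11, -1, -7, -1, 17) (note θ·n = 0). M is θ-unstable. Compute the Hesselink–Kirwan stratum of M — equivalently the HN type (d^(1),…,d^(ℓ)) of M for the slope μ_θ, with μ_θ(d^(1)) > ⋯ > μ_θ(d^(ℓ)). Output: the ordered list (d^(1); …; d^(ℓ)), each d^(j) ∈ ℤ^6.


Via rank(M_{q-1}∘⋯∘M_p): M ≅ I[1,1]^3, I[1,4], I[3,3], I[4,4], I[4,6].
μ_θ-semistable layers: μ^(1)=17; μ^(2)=1; μ^(3)=-1; μ^(4)=-7

((0, 0, 0, 0, 0, 1); (0, 1, 1, 1, 0, 0); (4, 0, 1, 0, 1, 0); (0, 0, 0, 2, 0, 0))


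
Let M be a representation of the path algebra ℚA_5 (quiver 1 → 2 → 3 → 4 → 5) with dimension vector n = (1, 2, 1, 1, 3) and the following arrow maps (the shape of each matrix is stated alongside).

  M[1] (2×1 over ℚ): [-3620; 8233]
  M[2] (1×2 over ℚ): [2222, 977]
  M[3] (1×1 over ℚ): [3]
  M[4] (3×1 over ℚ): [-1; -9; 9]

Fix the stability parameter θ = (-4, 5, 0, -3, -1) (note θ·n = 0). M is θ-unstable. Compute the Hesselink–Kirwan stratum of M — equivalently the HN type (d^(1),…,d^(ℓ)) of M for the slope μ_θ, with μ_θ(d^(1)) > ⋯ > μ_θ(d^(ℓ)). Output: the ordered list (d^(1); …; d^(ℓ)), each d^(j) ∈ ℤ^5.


Interval decomposition of M: I[1,5], I[2,2], I[5,5]^2.
HN type (ℓ=4): μ^(1)=5; μ^(2)=1/4; μ^(3)=-1; μ^(4)=-4

((0, 1, 0, 0, 0); (0, 1, 1, 1, 1); (0, 0, 0, 0, 2); (1, 0, 0, 0, 0))


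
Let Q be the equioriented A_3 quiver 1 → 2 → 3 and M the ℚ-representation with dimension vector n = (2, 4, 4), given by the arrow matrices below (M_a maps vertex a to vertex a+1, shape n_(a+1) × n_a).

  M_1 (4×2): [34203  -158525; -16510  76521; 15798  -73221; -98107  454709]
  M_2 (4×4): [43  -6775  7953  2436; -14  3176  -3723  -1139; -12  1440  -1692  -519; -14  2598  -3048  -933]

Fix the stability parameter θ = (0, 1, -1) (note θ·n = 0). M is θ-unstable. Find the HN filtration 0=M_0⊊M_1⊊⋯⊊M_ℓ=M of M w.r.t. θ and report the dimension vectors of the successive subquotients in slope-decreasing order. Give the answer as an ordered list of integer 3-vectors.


Interval decomposition of M: I[1,3]^2, I[2,2], I[2,3], I[3,3].
HN type (ℓ=3): μ^(1)=1; μ^(2)=0; μ^(3)=-1

((0, 1, 0); (2, 3, 3); (0, 0, 1))


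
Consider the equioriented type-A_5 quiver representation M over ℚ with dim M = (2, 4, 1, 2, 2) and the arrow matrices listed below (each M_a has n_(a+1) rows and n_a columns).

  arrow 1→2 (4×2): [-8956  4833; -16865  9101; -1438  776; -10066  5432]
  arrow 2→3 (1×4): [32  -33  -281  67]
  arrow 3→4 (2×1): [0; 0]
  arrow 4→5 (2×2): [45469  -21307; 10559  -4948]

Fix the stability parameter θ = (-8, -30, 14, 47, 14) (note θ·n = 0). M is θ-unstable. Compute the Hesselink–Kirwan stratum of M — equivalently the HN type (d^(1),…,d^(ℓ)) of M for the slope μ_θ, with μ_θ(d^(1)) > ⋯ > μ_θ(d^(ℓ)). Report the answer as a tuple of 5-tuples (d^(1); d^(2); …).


Interval decomposition of M: I[1,2], I[1,3], I[2,2]^2, I[4,5]^2.
HN type (ℓ=4): μ^(1)=61/2; μ^(2)=14; μ^(3)=-19; μ^(4)=-30

((0, 0, 0, 2, 2); (0, 0, 1, 0, 0); (2, 2, 0, 0, 0); (0, 2, 0, 0, 0))


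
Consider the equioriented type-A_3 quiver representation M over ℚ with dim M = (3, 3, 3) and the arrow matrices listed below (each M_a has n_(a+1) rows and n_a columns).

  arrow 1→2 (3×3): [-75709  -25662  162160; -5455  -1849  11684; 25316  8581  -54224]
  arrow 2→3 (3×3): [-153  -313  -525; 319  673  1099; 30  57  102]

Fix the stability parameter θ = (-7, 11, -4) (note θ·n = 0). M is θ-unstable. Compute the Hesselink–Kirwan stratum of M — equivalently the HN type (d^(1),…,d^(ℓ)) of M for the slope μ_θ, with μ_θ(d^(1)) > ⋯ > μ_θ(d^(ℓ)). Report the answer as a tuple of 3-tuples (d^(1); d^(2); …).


Via rank(M_{q-1}∘⋯∘M_p): M ≅ I[1,2], I[1,3]^2, I[3,3].
μ_θ-semistable layers: μ^(1)=11; μ^(2)=7/2; μ^(3)=-4; μ^(4)=-7

((0, 1, 0); (0, 2, 2); (0, 0, 1); (3, 0, 0))


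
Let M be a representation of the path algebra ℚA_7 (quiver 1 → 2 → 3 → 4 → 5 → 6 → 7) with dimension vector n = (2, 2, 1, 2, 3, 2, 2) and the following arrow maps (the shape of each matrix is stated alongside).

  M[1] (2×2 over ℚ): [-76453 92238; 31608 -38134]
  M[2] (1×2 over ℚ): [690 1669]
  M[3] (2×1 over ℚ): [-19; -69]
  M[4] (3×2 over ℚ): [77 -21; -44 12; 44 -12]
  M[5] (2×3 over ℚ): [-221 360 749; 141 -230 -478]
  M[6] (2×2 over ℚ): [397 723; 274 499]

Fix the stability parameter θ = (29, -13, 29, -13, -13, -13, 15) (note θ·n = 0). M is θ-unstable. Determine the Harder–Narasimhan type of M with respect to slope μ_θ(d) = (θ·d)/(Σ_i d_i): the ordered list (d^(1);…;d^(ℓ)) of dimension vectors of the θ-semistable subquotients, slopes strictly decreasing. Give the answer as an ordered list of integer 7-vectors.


Barcode: M ≅ I[1,2], I[1,7], I[4,4], I[5,5], I[5,7]. HN layers by μ_θ (4 steps, strictly decreasing):
  μ^(1)=15; μ^(2)=8; μ^(3)=1; μ^(4)=-13

((0, 0, 0, 0, 0, 0, 2); (1, 1, 0, 0, 0, 0, 0); (1, 1, 1, 1, 1, 1, 0); (0, 0, 0, 1, 2, 1, 0))


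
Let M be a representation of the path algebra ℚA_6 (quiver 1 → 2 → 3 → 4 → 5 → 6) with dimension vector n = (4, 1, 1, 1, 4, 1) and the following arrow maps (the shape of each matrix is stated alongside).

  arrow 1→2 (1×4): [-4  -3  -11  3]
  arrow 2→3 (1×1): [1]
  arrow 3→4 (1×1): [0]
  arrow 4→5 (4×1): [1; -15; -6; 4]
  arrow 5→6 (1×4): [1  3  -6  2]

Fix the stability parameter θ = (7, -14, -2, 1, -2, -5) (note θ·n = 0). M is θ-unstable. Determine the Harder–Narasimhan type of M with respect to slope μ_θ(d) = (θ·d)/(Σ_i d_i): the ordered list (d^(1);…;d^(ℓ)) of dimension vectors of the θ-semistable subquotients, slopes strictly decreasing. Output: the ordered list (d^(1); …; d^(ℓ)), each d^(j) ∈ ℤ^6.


Via rank(M_{q-1}∘⋯∘M_p): M ≅ I[1,1]^3, I[1,3], I[4,5], I[5,5]^2, I[5,6].
μ_θ-semistable layers: μ^(1)=7; μ^(2)=-1/2; μ^(3)=-2; μ^(4)=-7/2

((3, 0, 0, 0, 0, 0); (0, 0, 0, 1, 1, 0); (0, 0, 1, 0, 2, 0); (1, 1, 0, 0, 1, 1))


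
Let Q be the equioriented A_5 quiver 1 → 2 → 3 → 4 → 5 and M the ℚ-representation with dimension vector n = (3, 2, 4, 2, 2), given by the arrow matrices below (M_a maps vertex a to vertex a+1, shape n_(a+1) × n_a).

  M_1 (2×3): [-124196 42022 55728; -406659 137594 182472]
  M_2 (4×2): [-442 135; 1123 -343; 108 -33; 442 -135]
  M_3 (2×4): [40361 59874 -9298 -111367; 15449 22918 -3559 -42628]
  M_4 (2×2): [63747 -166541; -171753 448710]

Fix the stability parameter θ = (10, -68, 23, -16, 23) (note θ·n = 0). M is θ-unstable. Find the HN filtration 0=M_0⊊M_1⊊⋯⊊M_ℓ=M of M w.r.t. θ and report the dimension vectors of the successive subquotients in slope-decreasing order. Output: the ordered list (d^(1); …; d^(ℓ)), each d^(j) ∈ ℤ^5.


Barcode: M ≅ I[1,1], I[1,3], I[1,5], I[3,3], I[3,5]. HN layers by μ_θ (4 steps, strictly decreasing):
  μ^(1)=23; μ^(2)=10; μ^(3)=7/2; μ^(4)=-29

((0, 0, 2, 0, 2); (1, 0, 0, 0, 0); (0, 0, 2, 2, 0); (2, 2, 0, 0, 0))


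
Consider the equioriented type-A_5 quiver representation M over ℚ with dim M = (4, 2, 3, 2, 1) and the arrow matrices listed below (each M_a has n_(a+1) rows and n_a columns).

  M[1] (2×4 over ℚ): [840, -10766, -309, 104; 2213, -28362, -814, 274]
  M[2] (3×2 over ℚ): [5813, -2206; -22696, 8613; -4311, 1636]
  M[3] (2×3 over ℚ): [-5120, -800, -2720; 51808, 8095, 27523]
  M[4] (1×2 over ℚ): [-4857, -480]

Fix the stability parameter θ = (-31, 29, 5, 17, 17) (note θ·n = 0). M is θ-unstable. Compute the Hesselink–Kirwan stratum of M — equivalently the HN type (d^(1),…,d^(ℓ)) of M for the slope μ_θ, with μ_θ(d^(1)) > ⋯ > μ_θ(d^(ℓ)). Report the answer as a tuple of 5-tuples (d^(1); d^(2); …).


Via rank(M_{q-1}∘⋯∘M_p): M ≅ I[1,1]^2, I[1,3], I[1,4], I[3,3], I[4,5].
μ_θ-semistable layers: μ^(1)=17; μ^(2)=5; μ^(3)=-31

((0, 2, 2, 2, 1); (0, 0, 1, 0, 0); (4, 0, 0, 0, 0))


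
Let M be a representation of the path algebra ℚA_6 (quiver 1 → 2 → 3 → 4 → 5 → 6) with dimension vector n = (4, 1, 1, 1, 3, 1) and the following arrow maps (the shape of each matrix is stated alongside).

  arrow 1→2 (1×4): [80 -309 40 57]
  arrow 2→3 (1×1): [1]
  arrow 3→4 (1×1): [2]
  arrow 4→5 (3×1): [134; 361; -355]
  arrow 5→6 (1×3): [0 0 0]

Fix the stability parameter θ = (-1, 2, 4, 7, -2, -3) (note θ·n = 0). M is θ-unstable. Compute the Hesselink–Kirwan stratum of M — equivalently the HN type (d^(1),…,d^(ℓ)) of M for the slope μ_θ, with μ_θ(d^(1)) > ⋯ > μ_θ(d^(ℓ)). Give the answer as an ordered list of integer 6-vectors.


Interval decomposition of M: I[1,1]^3, I[1,5], I[5,5]^2, I[6,6].
HN type (ℓ=5): μ^(1)=3; μ^(2)=2; μ^(3)=-1; μ^(4)=-2; μ^(5)=-3

((0, 0, 1, 1, 1, 0); (0, 1, 0, 0, 0, 0); (4, 0, 0, 0, 0, 0); (0, 0, 0, 0, 2, 0); (0, 0, 0, 0, 0, 1))


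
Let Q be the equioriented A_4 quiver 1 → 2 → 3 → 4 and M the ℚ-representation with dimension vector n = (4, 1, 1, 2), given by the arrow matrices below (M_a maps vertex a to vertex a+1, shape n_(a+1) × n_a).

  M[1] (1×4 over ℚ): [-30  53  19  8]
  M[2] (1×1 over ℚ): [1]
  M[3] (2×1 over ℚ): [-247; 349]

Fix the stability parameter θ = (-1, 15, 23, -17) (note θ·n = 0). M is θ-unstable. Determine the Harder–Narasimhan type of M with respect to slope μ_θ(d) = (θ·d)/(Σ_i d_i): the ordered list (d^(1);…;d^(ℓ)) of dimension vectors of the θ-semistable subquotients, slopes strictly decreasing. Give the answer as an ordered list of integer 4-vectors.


Via rank(M_{q-1}∘⋯∘M_p): M ≅ I[1,1]^3, I[1,4], I[4,4].
μ_θ-semistable layers: μ^(1)=7; μ^(2)=-1; μ^(3)=-17

((0, 1, 1, 1); (4, 0, 0, 0); (0, 0, 0, 1))


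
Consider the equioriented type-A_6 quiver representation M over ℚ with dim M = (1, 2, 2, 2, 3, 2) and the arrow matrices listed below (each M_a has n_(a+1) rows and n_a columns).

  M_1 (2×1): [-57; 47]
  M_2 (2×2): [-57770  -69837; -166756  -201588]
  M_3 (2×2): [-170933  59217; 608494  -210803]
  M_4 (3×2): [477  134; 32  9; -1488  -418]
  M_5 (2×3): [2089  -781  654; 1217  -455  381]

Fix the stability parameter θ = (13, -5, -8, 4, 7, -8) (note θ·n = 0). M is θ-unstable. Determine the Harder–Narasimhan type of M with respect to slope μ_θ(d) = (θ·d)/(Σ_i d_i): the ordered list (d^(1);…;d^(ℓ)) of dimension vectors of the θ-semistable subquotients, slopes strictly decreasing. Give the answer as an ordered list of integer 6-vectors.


Barcode: M ≅ I[1,6], I[2,5], I[5,6]. HN layers by μ_θ (6 steps, strictly decreasing):
  μ^(1)=7; μ^(2)=4; μ^(3)=1; μ^(4)=0; μ^(5)=-1/2; μ^(6)=-13/2

((0, 0, 0, 0, 1, 0); (0, 0, 0, 1, 0, 0); (0, 0, 0, 1, 1, 1); (1, 1, 1, 0, 0, 0); (0, 0, 0, 0, 1, 1); (0, 1, 1, 0, 0, 0))


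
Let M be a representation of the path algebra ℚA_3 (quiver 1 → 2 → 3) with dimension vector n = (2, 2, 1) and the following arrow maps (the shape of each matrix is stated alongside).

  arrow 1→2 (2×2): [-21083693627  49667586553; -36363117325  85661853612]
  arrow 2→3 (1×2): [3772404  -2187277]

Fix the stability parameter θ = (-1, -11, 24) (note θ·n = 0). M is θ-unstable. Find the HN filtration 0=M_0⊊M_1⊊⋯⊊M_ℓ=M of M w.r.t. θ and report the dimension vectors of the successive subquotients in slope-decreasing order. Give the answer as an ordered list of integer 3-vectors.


Barcode: M ≅ I[1,2], I[1,3]. HN layers by μ_θ (2 steps, strictly decreasing):
  μ^(1)=24; μ^(2)=-6

((0, 0, 1); (2, 2, 0))


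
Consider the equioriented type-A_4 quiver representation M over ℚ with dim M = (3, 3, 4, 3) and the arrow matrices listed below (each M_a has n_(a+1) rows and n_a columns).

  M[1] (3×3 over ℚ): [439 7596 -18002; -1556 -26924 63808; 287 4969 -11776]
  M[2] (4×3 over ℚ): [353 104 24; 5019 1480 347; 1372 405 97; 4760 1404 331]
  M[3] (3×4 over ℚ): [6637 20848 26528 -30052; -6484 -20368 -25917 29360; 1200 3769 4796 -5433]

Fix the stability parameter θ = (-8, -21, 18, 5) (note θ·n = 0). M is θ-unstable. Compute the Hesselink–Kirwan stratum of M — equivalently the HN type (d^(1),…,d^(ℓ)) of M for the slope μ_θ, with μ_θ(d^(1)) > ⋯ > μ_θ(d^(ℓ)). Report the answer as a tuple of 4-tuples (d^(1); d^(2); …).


Interval decomposition of M: I[1,1], I[1,4]^2, I[2,4], I[3,3].
HN type (ℓ=5): μ^(1)=18; μ^(2)=23/2; μ^(3)=-8; μ^(4)=-29/2; μ^(5)=-21

((0, 0, 1, 0); (0, 0, 3, 3); (1, 0, 0, 0); (2, 2, 0, 0); (0, 1, 0, 0))


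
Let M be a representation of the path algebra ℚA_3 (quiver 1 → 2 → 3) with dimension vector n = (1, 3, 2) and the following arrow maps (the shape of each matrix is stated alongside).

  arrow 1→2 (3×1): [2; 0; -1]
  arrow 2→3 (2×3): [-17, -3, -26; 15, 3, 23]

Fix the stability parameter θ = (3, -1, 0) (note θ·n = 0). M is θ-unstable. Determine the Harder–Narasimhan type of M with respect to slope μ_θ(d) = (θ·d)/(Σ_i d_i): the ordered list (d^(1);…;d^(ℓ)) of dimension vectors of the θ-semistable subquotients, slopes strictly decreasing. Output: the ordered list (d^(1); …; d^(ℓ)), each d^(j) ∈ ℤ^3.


Via rank(M_{q-1}∘⋯∘M_p): M ≅ I[1,3], I[2,2], I[2,3].
μ_θ-semistable layers: μ^(1)=2/3; μ^(2)=0; μ^(3)=-1

((1, 1, 1); (0, 0, 1); (0, 2, 0))


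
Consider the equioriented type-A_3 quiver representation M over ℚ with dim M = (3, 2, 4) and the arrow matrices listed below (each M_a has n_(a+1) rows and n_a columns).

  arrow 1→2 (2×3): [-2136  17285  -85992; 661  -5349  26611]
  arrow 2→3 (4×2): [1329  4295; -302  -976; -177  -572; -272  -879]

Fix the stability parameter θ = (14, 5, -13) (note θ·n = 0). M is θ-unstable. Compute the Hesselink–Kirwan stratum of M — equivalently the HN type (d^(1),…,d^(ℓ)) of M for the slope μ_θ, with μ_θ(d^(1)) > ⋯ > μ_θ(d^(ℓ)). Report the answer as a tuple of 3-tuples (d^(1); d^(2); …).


Interval decomposition of M: I[1,1], I[1,3]^2, I[3,3]^2.
HN type (ℓ=3): μ^(1)=14; μ^(2)=2; μ^(3)=-13

((1, 0, 0); (2, 2, 2); (0, 0, 2))


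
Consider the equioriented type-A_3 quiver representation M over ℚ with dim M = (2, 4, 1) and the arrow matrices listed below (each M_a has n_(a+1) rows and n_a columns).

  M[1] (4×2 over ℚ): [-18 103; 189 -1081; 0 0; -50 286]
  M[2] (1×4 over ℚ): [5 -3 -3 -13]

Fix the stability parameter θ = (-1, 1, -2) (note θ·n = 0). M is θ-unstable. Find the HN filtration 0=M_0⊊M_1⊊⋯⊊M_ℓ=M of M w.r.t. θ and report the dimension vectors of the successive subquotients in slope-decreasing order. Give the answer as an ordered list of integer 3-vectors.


Barcode: M ≅ I[1,2], I[1,3], I[2,2]^2. HN layers by μ_θ (3 steps, strictly decreasing):
  μ^(1)=1; μ^(2)=-1/2; μ^(3)=-1

((0, 3, 0); (0, 1, 1); (2, 0, 0))


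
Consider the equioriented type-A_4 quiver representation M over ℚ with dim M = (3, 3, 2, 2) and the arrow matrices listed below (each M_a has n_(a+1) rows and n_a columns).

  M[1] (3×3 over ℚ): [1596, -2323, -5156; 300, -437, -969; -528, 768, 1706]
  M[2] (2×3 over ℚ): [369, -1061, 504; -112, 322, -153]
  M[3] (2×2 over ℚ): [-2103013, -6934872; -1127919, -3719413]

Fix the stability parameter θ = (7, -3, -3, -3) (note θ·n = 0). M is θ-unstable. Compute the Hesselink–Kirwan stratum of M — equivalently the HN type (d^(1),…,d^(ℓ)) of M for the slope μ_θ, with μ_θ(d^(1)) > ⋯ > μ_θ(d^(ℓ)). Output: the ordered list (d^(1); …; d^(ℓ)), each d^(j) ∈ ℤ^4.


Interval decomposition of M: I[1,1], I[1,4]^2, I[2,2].
HN type (ℓ=3): μ^(1)=7; μ^(2)=-1/2; μ^(3)=-3

((1, 0, 0, 0); (2, 2, 2, 2); (0, 1, 0, 0))


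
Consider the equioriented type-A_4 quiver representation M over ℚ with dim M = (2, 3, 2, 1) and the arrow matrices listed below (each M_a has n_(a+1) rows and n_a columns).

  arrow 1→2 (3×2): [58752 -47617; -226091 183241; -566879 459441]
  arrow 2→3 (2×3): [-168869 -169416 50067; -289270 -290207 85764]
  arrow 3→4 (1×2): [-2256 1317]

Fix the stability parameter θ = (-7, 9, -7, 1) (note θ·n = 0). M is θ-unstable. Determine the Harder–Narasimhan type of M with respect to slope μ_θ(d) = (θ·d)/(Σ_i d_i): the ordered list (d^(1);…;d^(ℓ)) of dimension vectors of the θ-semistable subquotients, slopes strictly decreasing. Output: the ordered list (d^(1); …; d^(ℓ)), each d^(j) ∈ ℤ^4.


Barcode: M ≅ I[1,3], I[1,4], I[2,2]. HN layers by μ_θ (3 steps, strictly decreasing):
  μ^(1)=9; μ^(2)=1; μ^(3)=-7

((0, 1, 0, 0); (0, 2, 2, 1); (2, 0, 0, 0))


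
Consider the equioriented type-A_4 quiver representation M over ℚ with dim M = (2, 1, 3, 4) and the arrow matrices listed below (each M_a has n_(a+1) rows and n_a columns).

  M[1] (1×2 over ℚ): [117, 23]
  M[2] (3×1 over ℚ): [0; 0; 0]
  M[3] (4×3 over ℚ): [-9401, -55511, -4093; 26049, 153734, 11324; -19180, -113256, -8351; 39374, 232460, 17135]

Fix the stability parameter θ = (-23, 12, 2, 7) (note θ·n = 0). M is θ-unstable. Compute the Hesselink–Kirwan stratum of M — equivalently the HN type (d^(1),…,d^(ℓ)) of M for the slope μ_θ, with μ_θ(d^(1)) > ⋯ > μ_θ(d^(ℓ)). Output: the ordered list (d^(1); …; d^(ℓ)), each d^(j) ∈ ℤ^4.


Via rank(M_{q-1}∘⋯∘M_p): M ≅ I[1,1], I[1,2], I[3,4]^3, I[4,4].
μ_θ-semistable layers: μ^(1)=12; μ^(2)=7; μ^(3)=2; μ^(4)=-23

((0, 1, 0, 0); (0, 0, 0, 4); (0, 0, 3, 0); (2, 0, 0, 0))


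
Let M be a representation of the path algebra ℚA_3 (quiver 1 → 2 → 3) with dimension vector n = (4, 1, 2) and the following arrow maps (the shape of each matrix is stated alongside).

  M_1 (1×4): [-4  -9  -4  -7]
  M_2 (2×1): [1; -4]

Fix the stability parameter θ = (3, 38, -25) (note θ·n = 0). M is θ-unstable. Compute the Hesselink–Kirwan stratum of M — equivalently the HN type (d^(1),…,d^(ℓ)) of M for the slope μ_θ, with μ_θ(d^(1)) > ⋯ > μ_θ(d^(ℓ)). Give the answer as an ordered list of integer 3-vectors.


Via rank(M_{q-1}∘⋯∘M_p): M ≅ I[1,1]^3, I[1,3], I[3,3].
μ_θ-semistable layers: μ^(1)=13/2; μ^(2)=3; μ^(3)=-25

((0, 1, 1); (4, 0, 0); (0, 0, 1))


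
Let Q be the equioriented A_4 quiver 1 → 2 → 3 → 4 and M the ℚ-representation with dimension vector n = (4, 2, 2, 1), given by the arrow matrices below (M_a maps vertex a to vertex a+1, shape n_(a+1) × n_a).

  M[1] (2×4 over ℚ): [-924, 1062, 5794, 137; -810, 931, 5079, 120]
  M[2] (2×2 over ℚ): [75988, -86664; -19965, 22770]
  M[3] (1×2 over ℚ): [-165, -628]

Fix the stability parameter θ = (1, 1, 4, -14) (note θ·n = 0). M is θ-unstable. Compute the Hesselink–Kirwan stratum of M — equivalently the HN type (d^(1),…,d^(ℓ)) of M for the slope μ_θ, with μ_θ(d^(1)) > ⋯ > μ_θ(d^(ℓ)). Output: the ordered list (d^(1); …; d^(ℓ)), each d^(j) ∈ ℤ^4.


Interval decomposition of M: I[1,1]^2, I[1,2], I[1,3], I[3,4].
HN type (ℓ=3): μ^(1)=4; μ^(2)=1; μ^(3)=-5

((0, 0, 1, 0); (4, 2, 0, 0); (0, 0, 1, 1))


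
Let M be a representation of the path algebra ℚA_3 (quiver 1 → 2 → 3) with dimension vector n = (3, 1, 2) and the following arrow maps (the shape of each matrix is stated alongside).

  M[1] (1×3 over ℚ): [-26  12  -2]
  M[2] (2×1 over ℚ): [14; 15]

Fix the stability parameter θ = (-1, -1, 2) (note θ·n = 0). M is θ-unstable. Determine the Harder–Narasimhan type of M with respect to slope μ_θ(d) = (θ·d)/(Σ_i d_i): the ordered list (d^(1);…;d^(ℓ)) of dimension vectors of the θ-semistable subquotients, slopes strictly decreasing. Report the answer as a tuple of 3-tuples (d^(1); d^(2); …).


Via rank(M_{q-1}∘⋯∘M_p): M ≅ I[1,1]^2, I[1,3], I[3,3].
μ_θ-semistable layers: μ^(1)=2; μ^(2)=-1

((0, 0, 2); (3, 1, 0))


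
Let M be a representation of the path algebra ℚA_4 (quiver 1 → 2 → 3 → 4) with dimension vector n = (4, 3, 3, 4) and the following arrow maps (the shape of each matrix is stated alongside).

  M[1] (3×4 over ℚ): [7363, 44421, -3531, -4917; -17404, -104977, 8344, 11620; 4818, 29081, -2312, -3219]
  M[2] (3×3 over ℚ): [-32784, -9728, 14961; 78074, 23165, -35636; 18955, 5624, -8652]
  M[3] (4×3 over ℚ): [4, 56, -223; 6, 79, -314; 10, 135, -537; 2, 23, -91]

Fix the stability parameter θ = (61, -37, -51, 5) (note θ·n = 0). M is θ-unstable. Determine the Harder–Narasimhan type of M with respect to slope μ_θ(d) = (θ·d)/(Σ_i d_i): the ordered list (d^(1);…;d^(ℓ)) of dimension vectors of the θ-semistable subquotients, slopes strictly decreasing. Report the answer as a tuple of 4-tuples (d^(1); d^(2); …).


Via rank(M_{q-1}∘⋯∘M_p): M ≅ I[1,1], I[1,3], I[1,4]^2, I[4,4]^2.
μ_θ-semistable layers: μ^(1)=61; μ^(2)=5; μ^(3)=-9

((1, 0, 0, 0); (0, 0, 0, 4); (3, 3, 3, 0))


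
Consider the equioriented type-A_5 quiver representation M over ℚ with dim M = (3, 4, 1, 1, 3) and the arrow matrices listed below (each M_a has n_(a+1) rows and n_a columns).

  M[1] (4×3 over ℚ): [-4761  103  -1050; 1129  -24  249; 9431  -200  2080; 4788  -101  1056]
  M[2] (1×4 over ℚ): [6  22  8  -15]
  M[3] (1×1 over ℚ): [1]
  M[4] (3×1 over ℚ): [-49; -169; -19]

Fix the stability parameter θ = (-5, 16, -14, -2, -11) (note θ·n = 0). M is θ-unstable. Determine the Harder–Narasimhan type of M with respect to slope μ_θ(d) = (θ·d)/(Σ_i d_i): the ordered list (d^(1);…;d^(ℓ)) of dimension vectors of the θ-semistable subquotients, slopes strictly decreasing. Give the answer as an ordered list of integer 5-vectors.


Interval decomposition of M: I[1,2]^2, I[1,5], I[2,2], I[5,5]^2.
HN type (ℓ=4): μ^(1)=16; μ^(2)=-11/4; μ^(3)=-5; μ^(4)=-11

((0, 3, 0, 0, 0); (0, 1, 1, 1, 1); (3, 0, 0, 0, 0); (0, 0, 0, 0, 2))
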